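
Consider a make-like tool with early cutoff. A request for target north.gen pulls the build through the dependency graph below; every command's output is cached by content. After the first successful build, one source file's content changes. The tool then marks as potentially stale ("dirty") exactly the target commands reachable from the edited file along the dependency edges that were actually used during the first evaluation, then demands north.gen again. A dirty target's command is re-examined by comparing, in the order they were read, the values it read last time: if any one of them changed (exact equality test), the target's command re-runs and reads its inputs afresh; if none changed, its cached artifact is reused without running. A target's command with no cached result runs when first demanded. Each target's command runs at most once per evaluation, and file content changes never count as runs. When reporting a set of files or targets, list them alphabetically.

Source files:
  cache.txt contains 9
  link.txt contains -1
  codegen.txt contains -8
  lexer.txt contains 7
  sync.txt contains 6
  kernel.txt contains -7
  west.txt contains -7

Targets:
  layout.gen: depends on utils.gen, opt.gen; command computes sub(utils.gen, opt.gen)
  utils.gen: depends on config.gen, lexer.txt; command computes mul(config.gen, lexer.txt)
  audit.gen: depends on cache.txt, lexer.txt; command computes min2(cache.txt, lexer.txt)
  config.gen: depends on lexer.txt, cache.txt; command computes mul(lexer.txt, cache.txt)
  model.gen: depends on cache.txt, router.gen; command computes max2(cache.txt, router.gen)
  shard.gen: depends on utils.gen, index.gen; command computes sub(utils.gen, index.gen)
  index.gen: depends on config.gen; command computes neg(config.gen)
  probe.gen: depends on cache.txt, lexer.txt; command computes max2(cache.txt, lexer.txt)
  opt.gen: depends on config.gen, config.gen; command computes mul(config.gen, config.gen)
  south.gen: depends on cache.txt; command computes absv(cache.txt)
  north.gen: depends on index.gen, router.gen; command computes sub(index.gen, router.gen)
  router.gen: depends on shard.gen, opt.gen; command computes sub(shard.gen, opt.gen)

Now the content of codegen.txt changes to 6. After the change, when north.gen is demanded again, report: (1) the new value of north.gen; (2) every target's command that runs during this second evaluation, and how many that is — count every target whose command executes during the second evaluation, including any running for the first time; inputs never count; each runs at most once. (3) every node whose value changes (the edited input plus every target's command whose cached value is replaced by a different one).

Demanding north.gen again yields 3402.
0 target commands run: none.
The nodes whose values change: codegen.txt.
Note the shortcut — nothing in the graph depends on codegen.txt at all, so no recomputation happens.

First demand of the output computes:
  config.gen = mul(7, 9) = 63
  index.gen = neg(63) = -63
  opt.gen = mul(63, 63) = 3969
  utils.gen = mul(63, 7) = 441
  shard.gen = sub(441, -63) = 504
  router.gen = sub(504, 3969) = -3465
  north.gen = sub(-63, -3465) = 3402

After the edit, cleaning proceeds:
  no node depends on codegen.txt at all; the second demand re-runs nothing.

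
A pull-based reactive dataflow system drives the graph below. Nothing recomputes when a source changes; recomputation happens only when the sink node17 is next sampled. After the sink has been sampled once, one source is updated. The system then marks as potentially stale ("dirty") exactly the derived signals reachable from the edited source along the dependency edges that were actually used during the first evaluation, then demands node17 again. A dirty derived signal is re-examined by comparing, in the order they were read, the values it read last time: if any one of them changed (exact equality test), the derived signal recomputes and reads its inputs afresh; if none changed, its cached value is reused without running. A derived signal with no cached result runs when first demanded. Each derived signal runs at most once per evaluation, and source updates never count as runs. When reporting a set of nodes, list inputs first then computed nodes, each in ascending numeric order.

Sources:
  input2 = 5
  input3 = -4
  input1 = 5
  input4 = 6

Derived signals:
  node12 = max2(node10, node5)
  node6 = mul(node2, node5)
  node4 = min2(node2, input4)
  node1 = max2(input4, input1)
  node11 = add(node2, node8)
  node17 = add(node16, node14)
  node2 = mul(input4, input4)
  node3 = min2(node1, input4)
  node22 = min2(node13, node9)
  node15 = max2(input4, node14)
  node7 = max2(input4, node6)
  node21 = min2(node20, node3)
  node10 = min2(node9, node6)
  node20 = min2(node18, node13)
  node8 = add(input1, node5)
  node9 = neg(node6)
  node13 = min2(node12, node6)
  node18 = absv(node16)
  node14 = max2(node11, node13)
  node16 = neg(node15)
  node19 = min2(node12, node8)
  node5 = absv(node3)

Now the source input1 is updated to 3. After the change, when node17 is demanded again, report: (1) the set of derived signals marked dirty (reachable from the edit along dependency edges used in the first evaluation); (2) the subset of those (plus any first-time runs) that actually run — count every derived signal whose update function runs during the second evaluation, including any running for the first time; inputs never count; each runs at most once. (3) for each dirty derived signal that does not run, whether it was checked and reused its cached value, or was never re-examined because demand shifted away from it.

First evaluation (everything demanded from the output):
  node1 = max2(6, 5) = 6
  node2 = mul(6, 6) = 36
  node3 = min2(6, 6) = 6
  node5 = absv(6) = 6
  node6 = mul(36, 6) = 216
  node8 = add(5, 6) = 11
  node9 = neg(216) = -216
  node10 = min2(-216, 216) = -216
  node11 = add(36, 11) = 47
  node12 = max2(-216, 6) = 6
  node13 = min2(6, 216) = 6
  node14 = max2(47, 6) = 47
  node15 = max2(6, 47) = 47
  node16 = neg(47) = -47
  node17 = add(-47, 47) = 0

Propagation after the edit:
  node1: runs — input1 5->3; result 6 (same value as before).
  node3: checked — values it read are unchanged (node1 unchanged, input4 unchanged); reused cached 6 without running.
  node5: checked — values it read are unchanged (node3 unchanged); reused cached 6 without running.
  node6: checked — values it read are unchanged (node2 unchanged, node5 unchanged); reused cached 216 without running.
  node8: runs — input1 5->3; result 9.
  node9: checked — values it read are unchanged (node6 unchanged); reused cached -216 without running.
  node10: checked — values it read are unchanged (node9 unchanged, node6 unchanged); reused cached -216 without running.
  node11: runs — node8 11->9; result 45.
  node12: checked — values it read are unchanged (node10 unchanged, node5 unchanged); reused cached 6 without running.
  node13: checked — values it read are unchanged (node12 unchanged, node6 unchanged); reused cached 6 without running.
  node14: runs — node11 47->45; result 45.
  node15: runs — node14 47->45; result 45.
  node16: runs — node15 47->45; result -45.
  node17: runs — node16 -47->-45; node14 47->45; result 0 (same value as before).

Key observation: the cutoff stops propagation at node3 — its inputs' values are unchanged, so it reuses its cache.

Marked dirty: node1, node3, node5, node6, node8, node9, node10, node11, node12, node13, node14, node15, node16, node17.
Derived signals that run: node1, node8, node11, node14, node15, node16, node17 — 7 in total.
Checked but reused from cache: node3, node5, node6, node9, node10, node12, node13.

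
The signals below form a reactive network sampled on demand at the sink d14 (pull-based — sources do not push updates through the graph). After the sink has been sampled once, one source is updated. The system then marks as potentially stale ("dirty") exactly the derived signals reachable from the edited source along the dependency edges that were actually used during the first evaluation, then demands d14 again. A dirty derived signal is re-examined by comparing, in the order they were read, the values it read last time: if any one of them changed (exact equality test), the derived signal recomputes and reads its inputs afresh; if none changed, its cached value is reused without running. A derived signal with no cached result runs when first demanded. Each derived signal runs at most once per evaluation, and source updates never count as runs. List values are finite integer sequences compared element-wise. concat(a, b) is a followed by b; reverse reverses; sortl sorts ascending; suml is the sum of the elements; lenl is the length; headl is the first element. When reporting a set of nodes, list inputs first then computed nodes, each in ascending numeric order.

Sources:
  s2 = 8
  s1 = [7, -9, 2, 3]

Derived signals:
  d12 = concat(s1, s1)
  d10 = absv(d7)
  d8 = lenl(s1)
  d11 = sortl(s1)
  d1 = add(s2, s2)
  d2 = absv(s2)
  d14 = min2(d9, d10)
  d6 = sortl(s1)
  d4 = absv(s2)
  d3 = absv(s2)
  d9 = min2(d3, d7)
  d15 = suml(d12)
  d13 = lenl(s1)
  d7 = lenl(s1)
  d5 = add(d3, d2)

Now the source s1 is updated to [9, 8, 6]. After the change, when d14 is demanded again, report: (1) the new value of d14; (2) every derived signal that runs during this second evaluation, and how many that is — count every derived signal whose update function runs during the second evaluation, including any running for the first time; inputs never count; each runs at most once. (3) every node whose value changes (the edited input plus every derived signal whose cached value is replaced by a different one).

d14 now evaluates to 3.
Run set: d7, d9, d10, d14 (4 run).
Changed values: s1, d7, d9, d10, d14.

Initial pass — values computed on the first demand:
  d3 = absv(8) = 8
  d7 = lenl([7, -9, 2, 3]) = 4
  d9 = min2(8, 4) = 4
  d10 = absv(4) = 4
  d14 = min2(4, 4) = 4

Second demand — change propagation:
  d7: re-runs because s1 [7, -9, 2, 3]->[9, 8, 6]; new result 3.
  d9: re-runs because d7 4->3; new result 3.
  d10: re-runs because d7 4->3; new result 3.
  d14: re-runs because d9 4->3; d10 4->3; new result 3.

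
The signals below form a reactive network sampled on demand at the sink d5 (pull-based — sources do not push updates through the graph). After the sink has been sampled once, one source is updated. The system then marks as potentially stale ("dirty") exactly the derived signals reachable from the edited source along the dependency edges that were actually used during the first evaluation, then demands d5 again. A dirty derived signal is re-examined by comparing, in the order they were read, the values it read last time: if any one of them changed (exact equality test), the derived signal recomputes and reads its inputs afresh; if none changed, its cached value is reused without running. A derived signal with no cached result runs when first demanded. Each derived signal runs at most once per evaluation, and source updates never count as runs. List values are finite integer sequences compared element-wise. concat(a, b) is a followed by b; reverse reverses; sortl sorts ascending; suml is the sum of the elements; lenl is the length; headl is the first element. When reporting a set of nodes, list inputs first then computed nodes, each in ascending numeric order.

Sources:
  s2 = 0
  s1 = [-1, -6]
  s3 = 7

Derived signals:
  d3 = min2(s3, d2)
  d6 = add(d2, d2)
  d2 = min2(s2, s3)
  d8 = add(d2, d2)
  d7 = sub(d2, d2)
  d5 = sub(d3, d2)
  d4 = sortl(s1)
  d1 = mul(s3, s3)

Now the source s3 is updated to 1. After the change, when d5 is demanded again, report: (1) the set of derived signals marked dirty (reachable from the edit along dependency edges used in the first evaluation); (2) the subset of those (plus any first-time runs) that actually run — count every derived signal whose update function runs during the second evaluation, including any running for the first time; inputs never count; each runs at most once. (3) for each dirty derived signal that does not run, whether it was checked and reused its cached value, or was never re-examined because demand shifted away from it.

Dirty set: d2, d3, d5.
Run set: d2, d3 (2 run).
Re-examined without running (cache reused): d5.
The important point: at d5 every value read last time is unchanged, so the dirty flag clears without a run.

Initial pass — values computed on the first demand:
  d2 = min2(0, 7) = 0
  d3 = min2(7, 0) = 0
  d5 = sub(0, 0) = 0

Second demand — change propagation:
  d2: re-runs because s3 7->1; new result 0 (unchanged).
  d3: re-runs because s3 7->1; new result 0 (unchanged).
  d5: re-examined; everything it read last time is the same (d3 unchanged, d2 unchanged) — cache 0 kept, no run.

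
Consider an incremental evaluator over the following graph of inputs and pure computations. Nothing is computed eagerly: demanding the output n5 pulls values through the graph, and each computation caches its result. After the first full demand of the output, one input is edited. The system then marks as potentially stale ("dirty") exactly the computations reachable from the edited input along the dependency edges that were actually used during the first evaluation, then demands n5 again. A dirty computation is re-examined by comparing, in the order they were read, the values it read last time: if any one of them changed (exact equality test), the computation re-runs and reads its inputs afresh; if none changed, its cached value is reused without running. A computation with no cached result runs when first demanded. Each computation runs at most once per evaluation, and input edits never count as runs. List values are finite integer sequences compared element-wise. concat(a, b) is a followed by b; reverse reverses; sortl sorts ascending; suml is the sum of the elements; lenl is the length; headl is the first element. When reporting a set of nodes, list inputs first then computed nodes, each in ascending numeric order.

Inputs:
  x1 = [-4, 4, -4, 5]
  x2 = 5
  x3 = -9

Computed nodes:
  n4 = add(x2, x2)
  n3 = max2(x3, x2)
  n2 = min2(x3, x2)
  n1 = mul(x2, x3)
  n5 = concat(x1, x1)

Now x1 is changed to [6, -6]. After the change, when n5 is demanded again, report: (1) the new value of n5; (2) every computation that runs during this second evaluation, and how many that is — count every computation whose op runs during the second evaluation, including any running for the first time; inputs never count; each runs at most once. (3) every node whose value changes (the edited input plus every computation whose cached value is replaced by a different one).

Initial pass — values computed on the first demand:
  n5 = concat([-4, 4, -4, 5], [-4, 4, -4, 5]) = [-4, 4, -4, 5, -4, 4, -4, 5]

Second demand — change propagation:
  n5: re-runs because x1 [-4, 4, -4, 5]->[6, -6]; x1 [-4, 4, -4, 5]->[6, -6]; new result [6, -6, 6, -6].

n5 now evaluates to [6, -6, 6, -6].
Run set: n5 (1 run).
Changed values: x1, n5.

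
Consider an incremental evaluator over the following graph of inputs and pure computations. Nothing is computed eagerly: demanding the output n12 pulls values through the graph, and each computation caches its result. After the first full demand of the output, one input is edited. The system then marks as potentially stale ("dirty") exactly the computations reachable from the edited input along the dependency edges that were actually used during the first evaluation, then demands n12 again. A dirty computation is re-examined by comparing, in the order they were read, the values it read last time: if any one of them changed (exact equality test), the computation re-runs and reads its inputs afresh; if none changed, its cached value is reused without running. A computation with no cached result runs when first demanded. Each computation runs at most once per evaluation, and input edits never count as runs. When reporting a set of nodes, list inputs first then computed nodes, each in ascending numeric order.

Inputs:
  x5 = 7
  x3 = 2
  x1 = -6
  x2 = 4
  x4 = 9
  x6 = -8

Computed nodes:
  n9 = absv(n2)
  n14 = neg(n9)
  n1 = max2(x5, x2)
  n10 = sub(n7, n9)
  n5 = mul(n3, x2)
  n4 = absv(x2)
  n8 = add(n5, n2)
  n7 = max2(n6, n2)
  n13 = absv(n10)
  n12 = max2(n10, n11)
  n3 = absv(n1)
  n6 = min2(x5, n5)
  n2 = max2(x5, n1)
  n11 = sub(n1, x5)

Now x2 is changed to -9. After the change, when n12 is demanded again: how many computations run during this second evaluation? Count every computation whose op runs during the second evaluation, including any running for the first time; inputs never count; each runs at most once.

Run set: n1, n5, n6, n7 (4 run).
The important point: at n2 every value read last time is unchanged, so the dirty flag clears without a run.

Initial pass — values computed on the first demand:
  n1 = max2(7, 4) = 7
  n2 = max2(7, 7) = 7
  n3 = absv(7) = 7
  n5 = mul(7, 4) = 28
  n6 = min2(7, 28) = 7
  n7 = max2(7, 7) = 7
  n9 = absv(7) = 7
  n10 = sub(7, 7) = 0
  n11 = sub(7, 7) = 0
  n12 = max2(0, 0) = 0

Second demand — change propagation:
  n1: re-runs because x2 4->-9; new result 7 (unchanged).
  n2: re-examined; everything it read last time is the same (x5 unchanged, n1 unchanged) — cache 7 kept, no run.
  n3: re-examined; everything it read last time is the same (n1 unchanged) — cache 7 kept, no run.
  n5: re-runs because x2 4->-9; new result -63.
  n6: re-runs because n5 28->-63; new result -63.
  n7: re-runs because n6 7->-63; new result 7 (unchanged).
  n9: re-examined; everything it read last time is the same (n2 unchanged) — cache 7 kept, no run.
  n10: re-examined; everything it read last time is the same (n7 unchanged, n9 unchanged) — cache 0 kept, no run.
  n11: re-examined; everything it read last time is the same (n1 unchanged, x5 unchanged) — cache 0 kept, no run.
  n12: re-examined; everything it read last time is the same (n10 unchanged, n11 unchanged) — cache 0 kept, no run.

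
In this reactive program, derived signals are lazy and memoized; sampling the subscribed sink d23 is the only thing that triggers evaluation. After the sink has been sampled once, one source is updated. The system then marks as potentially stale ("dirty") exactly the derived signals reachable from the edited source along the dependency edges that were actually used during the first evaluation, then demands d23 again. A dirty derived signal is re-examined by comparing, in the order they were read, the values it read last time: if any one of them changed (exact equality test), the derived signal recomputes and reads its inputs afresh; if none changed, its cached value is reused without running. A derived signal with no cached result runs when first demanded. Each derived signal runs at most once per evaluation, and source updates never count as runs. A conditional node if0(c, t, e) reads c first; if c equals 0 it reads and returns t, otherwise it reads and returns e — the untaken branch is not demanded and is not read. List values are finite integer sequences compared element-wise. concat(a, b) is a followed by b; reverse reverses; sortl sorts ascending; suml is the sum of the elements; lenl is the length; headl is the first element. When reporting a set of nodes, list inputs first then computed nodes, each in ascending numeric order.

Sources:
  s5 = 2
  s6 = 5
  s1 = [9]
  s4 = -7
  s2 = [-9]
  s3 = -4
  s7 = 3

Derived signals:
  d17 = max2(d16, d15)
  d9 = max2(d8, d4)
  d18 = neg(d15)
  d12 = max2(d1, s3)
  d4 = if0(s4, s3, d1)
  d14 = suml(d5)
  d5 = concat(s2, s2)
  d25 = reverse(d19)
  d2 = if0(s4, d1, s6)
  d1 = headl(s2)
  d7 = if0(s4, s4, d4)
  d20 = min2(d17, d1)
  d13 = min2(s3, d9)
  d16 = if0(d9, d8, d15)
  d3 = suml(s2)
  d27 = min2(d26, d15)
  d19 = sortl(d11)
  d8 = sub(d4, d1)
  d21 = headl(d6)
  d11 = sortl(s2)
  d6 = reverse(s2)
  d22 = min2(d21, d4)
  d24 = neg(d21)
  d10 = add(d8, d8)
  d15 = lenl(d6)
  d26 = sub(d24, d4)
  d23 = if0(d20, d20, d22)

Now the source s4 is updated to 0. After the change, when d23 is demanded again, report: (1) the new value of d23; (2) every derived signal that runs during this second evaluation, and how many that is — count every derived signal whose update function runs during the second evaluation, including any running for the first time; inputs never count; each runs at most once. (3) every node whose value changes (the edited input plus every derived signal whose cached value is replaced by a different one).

First demand of the output computes:
  d1 = headl([-9]) = -9
  d4 = if0(s4=-7 -> else branch d1) = -9
  d6 = reverse([-9]) = [-9]
  d8 = sub(-9, -9) = 0
  d9 = max2(0, -9) = 0
  d15 = lenl([-9]) = 1
  d16 = if0(d9=0 -> then branch d8) = 0
  d17 = max2(0, 1) = 1
  d20 = min2(1, -9) = -9
  d21 = headl([-9]) = -9
  d22 = min2(-9, -9) = -9
  d23 = if0(d20=-9 -> else branch d22) = -9

After the edit, cleaning proceeds:
  d4: a read changed (s4 -7->0) — executes, giving -4.
  d8: a read changed (d4 -9->-4) — executes, giving 5.
  d9: a read changed (d8 0->5; d4 -9->-4) — executes, giving 5.
  d16: a read changed (d9 0->5; d8 0->5) — executes, giving 1.
  d17: a read changed (d16 0->1) — executes, giving 1 — identical to its old value.
  d20: dirty, but its reads are unchanged (d17 unchanged, d1 unchanged); cached -9 stands.
  d22: a read changed (d4 -9->-4) — executes, giving -9 — identical to its old value.
  d23: dirty, but its reads are unchanged (d20 unchanged, d22 unchanged); cached -9 stands.

Note where the cutoff bites: d20 is checked, finds nothing changed, and keeps its cache.

Demanding d23 again yields -9.
6 derived signals run: d4, d8, d9, d16, d17, d22.
The nodes whose values change: s4, d4, d8, d9, d16.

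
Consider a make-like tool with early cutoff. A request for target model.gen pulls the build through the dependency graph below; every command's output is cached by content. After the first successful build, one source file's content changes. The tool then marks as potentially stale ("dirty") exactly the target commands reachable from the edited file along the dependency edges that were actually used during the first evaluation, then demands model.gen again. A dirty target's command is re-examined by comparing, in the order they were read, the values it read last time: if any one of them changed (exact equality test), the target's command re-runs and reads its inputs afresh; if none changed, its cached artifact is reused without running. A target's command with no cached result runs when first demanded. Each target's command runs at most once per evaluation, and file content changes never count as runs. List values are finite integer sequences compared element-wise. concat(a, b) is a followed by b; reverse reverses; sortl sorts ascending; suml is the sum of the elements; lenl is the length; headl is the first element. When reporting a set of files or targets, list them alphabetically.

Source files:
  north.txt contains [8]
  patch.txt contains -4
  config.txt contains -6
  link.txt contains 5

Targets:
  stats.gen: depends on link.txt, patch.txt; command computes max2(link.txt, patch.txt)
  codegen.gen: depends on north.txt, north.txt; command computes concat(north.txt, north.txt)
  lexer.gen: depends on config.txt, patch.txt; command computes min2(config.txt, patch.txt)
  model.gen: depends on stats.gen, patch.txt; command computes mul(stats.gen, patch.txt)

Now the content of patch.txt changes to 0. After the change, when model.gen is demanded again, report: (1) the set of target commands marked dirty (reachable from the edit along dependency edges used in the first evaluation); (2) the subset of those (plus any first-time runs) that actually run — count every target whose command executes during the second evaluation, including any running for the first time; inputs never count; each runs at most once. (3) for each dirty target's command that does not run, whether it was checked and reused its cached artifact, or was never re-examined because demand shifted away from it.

First demand of the output computes:
  stats.gen = max2(5, -4) = 5
  model.gen = mul(5, -4) = -20

After the edit, cleaning proceeds:
  stats.gen: a read changed (patch.txt -4->0) — executes, giving 5 — identical to its old value.
  model.gen: a read changed (patch.txt -4->0) — executes, giving 0.

The edit dirties: model.gen, stats.gen.
2 target commands run: model.gen, stats.gen.
No dirty target's command escaped a run.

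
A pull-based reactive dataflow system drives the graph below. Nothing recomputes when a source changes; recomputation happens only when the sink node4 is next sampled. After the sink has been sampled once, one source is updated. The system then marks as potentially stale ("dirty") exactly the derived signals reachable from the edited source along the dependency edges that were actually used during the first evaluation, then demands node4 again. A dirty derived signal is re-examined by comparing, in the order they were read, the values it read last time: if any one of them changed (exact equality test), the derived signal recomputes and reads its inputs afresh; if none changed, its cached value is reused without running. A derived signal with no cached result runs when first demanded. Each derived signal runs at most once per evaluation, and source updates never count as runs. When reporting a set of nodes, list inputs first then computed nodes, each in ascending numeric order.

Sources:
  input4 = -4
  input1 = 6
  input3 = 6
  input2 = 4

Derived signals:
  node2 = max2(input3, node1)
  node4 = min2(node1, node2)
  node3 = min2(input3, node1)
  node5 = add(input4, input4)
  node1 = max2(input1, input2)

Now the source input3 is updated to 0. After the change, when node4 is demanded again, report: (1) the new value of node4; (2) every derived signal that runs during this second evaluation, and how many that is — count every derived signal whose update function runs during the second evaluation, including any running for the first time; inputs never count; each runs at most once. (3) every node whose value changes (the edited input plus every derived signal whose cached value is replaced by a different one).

First evaluation (everything demanded from the output):
  node1 = max2(6, 4) = 6
  node2 = max2(6, 6) = 6
  node4 = min2(6, 6) = 6

Propagation after the edit:
  node2: runs — input3 6->0; result 6 (same value as before).
  node4: checked — values it read are unchanged (node1 unchanged, node2 unchanged); reused cached 6 without running.

Key observation: the change is absorbed at node2 — it re-runs but produces the same value, and the output's value is unchanged.

New value of node4: 6.
Derived signals that run: node2 — 1 in total.
Values that change: input3.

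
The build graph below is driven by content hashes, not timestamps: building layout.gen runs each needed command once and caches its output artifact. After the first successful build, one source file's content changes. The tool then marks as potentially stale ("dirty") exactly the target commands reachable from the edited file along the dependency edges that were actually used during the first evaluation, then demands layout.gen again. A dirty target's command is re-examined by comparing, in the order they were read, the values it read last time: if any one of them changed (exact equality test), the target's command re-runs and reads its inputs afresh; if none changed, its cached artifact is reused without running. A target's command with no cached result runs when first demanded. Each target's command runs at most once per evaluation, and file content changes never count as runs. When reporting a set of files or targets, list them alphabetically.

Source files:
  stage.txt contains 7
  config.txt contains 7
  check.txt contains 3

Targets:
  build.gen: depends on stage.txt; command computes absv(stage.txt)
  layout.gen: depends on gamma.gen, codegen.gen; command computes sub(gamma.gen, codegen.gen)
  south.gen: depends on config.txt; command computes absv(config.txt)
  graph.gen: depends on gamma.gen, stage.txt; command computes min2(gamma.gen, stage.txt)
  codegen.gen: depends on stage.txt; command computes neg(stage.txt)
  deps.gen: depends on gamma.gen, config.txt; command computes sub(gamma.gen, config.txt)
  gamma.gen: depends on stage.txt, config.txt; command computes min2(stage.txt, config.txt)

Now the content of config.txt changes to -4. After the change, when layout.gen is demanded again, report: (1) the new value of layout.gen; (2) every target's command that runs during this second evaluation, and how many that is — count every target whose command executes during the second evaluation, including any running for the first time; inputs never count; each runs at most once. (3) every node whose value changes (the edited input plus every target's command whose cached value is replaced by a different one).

layout.gen now evaluates to 3.
Run set: gamma.gen, layout.gen (2 run).
Changed values: config.txt, gamma.gen, layout.gen.

Initial pass — values computed on the first demand:
  codegen.gen = neg(7) = -7
  gamma.gen = min2(7, 7) = 7
  layout.gen = sub(7, -7) = 14

Second demand — change propagation:
  gamma.gen: re-runs because config.txt 7->-4; new result -4.
  layout.gen: re-runs because gamma.gen 7->-4; new result 3.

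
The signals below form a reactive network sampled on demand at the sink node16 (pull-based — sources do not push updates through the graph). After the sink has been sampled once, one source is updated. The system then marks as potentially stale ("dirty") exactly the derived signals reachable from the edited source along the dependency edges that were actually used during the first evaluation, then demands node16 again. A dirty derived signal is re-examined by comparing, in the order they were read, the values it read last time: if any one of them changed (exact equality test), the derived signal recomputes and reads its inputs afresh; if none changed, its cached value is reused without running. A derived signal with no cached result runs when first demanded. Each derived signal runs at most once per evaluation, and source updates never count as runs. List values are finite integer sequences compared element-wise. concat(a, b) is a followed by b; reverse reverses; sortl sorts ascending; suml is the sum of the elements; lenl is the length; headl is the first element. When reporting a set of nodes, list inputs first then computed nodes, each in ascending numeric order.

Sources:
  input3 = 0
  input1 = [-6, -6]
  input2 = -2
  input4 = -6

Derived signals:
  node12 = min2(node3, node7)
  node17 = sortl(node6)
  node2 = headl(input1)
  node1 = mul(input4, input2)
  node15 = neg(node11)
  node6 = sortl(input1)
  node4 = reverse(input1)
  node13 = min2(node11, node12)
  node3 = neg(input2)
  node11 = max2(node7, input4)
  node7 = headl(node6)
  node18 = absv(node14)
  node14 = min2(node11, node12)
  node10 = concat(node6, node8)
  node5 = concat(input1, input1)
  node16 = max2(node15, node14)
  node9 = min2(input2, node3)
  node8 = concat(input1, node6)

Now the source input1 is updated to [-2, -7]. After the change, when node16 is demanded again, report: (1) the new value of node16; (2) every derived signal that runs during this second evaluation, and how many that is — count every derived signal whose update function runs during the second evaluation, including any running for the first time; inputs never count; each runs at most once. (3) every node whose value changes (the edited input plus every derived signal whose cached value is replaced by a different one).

node16 now evaluates to 6.
Run set: node6, node7, node11, node12, node14, node16 (6 run).
Changed values: input1, node6, node7, node12, node14.
The important point: at node15 every value read last time is unchanged, so the dirty flag clears without a run.

Initial pass — values computed on the first demand:
  node3 = neg(-2) = 2
  node6 = sortl([-6, -6]) = [-6, -6]
  node7 = headl([-6, -6]) = -6
  node11 = max2(-6, -6) = -6
  node12 = min2(2, -6) = -6
  node14 = min2(-6, -6) = -6
  node15 = neg(-6) = 6
  node16 = max2(6, -6) = 6

Second demand — change propagation:
  node6: re-runs because input1 [-6, -6]->[-2, -7]; new result [-7, -2].
  node7: re-runs because node6 [-6, -6]->[-7, -2]; new result -7.
  node11: re-runs because node7 -6->-7; new result -6 (unchanged).
  node12: re-runs because node7 -6->-7; new result -7.
  node14: re-runs because node12 -6->-7; new result -7.
  node15: re-examined; everything it read last time is the same (node11 unchanged) — cache 6 kept, no run.
  node16: re-runs because node14 -6->-7; new result 6 (unchanged).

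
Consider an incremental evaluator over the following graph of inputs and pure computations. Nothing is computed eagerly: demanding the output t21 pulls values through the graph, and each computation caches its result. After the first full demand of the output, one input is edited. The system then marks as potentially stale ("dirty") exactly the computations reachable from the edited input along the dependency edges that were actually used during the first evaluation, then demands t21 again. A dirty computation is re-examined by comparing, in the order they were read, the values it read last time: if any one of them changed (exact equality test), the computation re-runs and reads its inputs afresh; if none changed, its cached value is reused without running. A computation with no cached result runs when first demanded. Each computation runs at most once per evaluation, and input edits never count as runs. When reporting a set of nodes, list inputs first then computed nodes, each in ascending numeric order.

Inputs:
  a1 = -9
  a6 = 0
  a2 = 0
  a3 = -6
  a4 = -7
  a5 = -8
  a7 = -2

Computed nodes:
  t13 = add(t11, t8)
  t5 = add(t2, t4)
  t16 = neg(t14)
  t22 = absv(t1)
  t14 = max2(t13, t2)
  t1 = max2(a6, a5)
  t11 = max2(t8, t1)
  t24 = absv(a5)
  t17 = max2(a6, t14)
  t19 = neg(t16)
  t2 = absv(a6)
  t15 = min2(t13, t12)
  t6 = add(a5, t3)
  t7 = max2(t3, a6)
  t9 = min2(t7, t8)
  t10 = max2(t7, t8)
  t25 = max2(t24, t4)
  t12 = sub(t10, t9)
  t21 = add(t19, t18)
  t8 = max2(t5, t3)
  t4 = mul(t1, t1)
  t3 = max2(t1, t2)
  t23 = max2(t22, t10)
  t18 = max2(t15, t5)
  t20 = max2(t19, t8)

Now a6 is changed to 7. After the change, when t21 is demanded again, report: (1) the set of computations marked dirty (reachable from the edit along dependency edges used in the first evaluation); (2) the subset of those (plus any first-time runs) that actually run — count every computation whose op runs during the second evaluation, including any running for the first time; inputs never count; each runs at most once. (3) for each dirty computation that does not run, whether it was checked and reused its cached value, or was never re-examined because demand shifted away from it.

Initial pass — values computed on the first demand:
  t1 = max2(0, -8) = 0
  t2 = absv(0) = 0
  t3 = max2(0, 0) = 0
  t4 = mul(0, 0) = 0
  t5 = add(0, 0) = 0
  t7 = max2(0, 0) = 0
  t8 = max2(0, 0) = 0
  t9 = min2(0, 0) = 0
  t10 = max2(0, 0) = 0
  t11 = max2(0, 0) = 0
  t12 = sub(0, 0) = 0
  t13 = add(0, 0) = 0
  t14 = max2(0, 0) = 0
  t15 = min2(0, 0) = 0
  t16 = neg(0) = 0
  t18 = max2(0, 0) = 0
  t19 = neg(0) = 0
  t21 = add(0, 0) = 0

Second demand — change propagation:
  t1: re-runs because a6 0->7; new result 7.
  t2: re-runs because a6 0->7; new result 7.
  t3: re-runs because t1 0->7; t2 0->7; new result 7.
  t4: re-runs because t1 0->7; t1 0->7; new result 49.
  t5: re-runs because t2 0->7; t4 0->49; new result 56.
  t7: re-runs because t3 0->7; a6 0->7; new result 7.
  t8: re-runs because t5 0->56; t3 0->7; new result 56.
  t9: re-runs because t7 0->7; t8 0->56; new result 7.
  t10: re-runs because t7 0->7; t8 0->56; new result 56.
  t11: re-runs because t8 0->56; t1 0->7; new result 56.
  t12: re-runs because t10 0->56; t9 0->7; new result 49.
  t13: re-runs because t11 0->56; t8 0->56; new result 112.
  t14: re-runs because t13 0->112; t2 0->7; new result 112.
  t15: re-runs because t13 0->112; t12 0->49; new result 49.
  t16: re-runs because t14 0->112; new result -112.
  t18: re-runs because t15 0->49; t5 0->56; new result 56.
  t19: re-runs because t16 0->-112; new result 112.
  t21: re-runs because t19 0->112; t18 0->56; new result 168.

Dirty set: t1, t2, t3, t4, t5, t7, t8, t9, t10, t11, t12, t13, t14, t15, t16, t18, t19, t21.
Run set: t1, t2, t3, t4, t5, t7, t8, t9, t10, t11, t12, t13, t14, t15, t16, t18, t19, t21 (18 run).
All dirty computations ended up running.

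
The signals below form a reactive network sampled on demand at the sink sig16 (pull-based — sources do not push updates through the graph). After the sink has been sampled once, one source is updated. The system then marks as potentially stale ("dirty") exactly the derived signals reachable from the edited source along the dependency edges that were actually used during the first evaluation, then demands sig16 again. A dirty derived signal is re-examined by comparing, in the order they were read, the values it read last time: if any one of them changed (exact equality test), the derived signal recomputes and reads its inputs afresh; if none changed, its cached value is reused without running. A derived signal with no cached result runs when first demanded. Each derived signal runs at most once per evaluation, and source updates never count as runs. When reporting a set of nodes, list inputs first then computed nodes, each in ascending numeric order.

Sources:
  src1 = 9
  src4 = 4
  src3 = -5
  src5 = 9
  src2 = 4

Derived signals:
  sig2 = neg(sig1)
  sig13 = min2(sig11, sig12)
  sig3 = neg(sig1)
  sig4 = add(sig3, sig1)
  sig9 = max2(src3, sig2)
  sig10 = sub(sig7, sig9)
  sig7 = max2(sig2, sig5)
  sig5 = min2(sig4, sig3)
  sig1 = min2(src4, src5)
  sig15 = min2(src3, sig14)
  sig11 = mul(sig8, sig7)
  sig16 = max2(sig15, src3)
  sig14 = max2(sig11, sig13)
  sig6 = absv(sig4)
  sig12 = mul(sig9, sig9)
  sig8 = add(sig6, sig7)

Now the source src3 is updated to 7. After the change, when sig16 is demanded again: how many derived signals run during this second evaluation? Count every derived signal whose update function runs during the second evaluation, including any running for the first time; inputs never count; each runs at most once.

Initial pass — values computed on the first demand:
  sig1 = min2(4, 9) = 4
  sig2 = neg(4) = -4
  sig3 = neg(4) = -4
  sig4 = add(-4, 4) = 0
  sig5 = min2(0, -4) = -4
  sig6 = absv(0) = 0
  sig7 = max2(-4, -4) = -4
  sig8 = add(0, -4) = -4
  sig9 = max2(-5, -4) = -4
  sig11 = mul(-4, -4) = 16
  sig12 = mul(-4, -4) = 16
  sig13 = min2(16, 16) = 16
  sig14 = max2(16, 16) = 16
  sig15 = min2(-5, 16) = -5
  sig16 = max2(-5, -5) = -5

Second demand — change propagation:
  sig9: re-runs because src3 -5->7; new result 7.
  sig12: re-runs because sig9 -4->7; sig9 -4->7; new result 49.
  sig13: re-runs because sig12 16->49; new result 16 (unchanged).
  sig14: re-examined; everything it read last time is the same (sig11 unchanged, sig13 unchanged) — cache 16 kept, no run.
  sig15: re-runs because src3 -5->7; new result 7.
  sig16: re-runs because sig15 -5->7; src3 -5->7; new result 7.

The important point: at sig14 every value read last time is unchanged, so the dirty flag clears without a run.

Run set: sig9, sig12, sig13, sig15, sig16 (5 run).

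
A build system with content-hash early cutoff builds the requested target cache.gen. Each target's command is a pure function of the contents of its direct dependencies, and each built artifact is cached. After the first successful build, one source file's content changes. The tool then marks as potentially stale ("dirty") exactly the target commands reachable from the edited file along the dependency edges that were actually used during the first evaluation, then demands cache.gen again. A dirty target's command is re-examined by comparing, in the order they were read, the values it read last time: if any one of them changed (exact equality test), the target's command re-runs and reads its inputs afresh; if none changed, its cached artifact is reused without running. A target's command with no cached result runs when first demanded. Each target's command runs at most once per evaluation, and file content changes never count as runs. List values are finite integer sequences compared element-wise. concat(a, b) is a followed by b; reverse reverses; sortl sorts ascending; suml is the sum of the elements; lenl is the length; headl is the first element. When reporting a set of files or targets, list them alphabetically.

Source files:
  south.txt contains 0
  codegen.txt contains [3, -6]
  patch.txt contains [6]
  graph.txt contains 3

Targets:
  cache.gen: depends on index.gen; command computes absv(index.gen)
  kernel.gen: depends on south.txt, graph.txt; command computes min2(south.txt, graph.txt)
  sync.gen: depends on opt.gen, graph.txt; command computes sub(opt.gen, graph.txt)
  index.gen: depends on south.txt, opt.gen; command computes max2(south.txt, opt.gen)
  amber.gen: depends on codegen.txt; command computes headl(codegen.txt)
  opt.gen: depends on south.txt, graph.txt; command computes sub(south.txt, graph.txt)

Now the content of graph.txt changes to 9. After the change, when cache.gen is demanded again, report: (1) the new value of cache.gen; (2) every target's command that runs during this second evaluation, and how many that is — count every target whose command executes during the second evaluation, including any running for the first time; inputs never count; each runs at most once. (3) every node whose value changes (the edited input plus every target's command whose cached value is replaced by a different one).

First evaluation (everything demanded from the output):
  opt.gen = sub(0, 3) = -3
  index.gen = max2(0, -3) = 0
  cache.gen = absv(0) = 0

Propagation after the edit:
  opt.gen: runs — graph.txt 3->9; result -9.
  index.gen: runs — opt.gen -3->-9; result 0 (same value as before).
  cache.gen: checked — values it read are unchanged (index.gen unchanged); reused cached 0 without running.

Key observation: the change is absorbed at index.gen — it re-runs but produces the same value, and the output's value is unchanged.

New value of cache.gen: 0.
Target commands that run: index.gen, opt.gen — 2 in total.
Values that change: graph.txt, opt.gen.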